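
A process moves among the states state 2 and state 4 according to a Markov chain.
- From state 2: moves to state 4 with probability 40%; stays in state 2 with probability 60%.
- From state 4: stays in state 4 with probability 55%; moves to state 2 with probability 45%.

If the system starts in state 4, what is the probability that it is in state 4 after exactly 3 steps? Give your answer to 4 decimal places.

0.4724

Propagate the distribution vector 3 steps from state 4.
After 0 steps: (0.0000, 1.0000)
After 1 step: (0.4500, 0.5500)
After 2 steps: (0.5175, 0.4825)
After 3 steps: (0.5276, 0.4724)
P(in state 4 after 3 steps) = 0.4724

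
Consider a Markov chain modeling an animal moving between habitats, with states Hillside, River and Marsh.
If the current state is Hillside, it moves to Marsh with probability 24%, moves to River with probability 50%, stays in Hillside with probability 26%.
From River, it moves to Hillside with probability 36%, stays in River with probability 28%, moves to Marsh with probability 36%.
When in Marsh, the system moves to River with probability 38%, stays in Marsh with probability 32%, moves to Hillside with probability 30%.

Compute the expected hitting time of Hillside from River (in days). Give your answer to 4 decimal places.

2.9478

Let t(s) be the expected number of days to first reach Hillside from state s, with t(Hillside) = 0. Conditioning on the first day:
t(River) = 1 + 0.28·t(River) + 0.36·t(Marsh)
t(Marsh) = 1 + 0.38·t(River) + 0.32·t(Marsh)
Solving: t(River) = 2.9478, t(Marsh) = 3.1179.
Expected days from River to Hillside: 2.9478.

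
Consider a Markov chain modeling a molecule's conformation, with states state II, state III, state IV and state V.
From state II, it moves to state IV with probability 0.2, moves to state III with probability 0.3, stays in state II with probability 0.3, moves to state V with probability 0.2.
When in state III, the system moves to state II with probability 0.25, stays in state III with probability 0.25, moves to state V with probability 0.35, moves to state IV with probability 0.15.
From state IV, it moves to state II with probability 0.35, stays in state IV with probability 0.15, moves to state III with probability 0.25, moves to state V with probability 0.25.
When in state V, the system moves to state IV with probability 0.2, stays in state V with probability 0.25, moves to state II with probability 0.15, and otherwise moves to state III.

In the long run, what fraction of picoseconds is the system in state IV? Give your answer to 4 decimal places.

Let the stationary distribution be π with π = πP and π_1 + π_2 + π_3 + π_4 = 1.
π_1 = 0.3·π_1 + 0.25·π_2 + 0.35·π_3 + 0.15·π_4
π_2 = 0.3·π_1 + 0.25·π_2 + 0.25·π_3 + 0.4·π_4
π_3 = 0.2·π_1 + 0.15·π_2 + 0.15·π_3 + 0.2·π_4
Solving with the normalization constraint gives π = (0.2535, 0.3028, 0.1761, 0.2676).
So the stationary probability of state IV is 0.1761.

0.1761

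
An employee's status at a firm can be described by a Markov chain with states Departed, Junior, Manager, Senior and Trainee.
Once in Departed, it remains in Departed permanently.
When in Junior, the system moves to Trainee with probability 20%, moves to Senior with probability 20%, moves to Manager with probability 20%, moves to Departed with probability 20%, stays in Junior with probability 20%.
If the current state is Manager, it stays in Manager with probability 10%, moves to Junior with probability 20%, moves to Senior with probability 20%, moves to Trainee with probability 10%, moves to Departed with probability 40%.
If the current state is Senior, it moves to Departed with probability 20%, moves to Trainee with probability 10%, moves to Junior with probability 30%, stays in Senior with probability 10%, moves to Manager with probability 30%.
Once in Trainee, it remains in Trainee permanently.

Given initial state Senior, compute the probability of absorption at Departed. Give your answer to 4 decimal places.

Let h(s) be the probability of absorption at Departed starting from transient state s. Then h(Departed) = 1 and h(Trainee) = 0. By first-step analysis:
h(Junior) = 0.2·1 + 0.2·h(Junior) + 0.2·h(Manager) + 0.2·h(Senior) + 0.2·0
h(Manager) = 0.4·1 + 0.2·h(Junior) + 0.1·h(Manager) + 0.2·h(Senior) + 0.1·0
h(Senior) = 0.2·1 + 0.3·h(Junior) + 0.3·h(Manager) + 0.1·h(Senior) + 0.1·0
Solving: h(Junior) = 0.5967, h(Manager) = 0.7243, h(Senior) = 0.6626.
Starting from Senior, the probability is 0.6626.

0.6626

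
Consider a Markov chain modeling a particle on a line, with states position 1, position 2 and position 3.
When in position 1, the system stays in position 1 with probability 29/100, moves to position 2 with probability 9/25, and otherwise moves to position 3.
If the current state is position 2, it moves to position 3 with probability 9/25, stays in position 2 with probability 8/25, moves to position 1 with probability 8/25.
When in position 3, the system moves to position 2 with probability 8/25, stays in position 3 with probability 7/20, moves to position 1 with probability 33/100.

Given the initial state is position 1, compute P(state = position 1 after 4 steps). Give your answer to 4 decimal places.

0.3141

Propagate the distribution vector 4 steps from position 1.
After 0 steps: (1.0000, 0.0000, 0.0000)
After 1 step: (0.2900, 0.3600, 0.3500)
After 2 steps: (0.3148, 0.3316, 0.3536)
After 3 steps: (0.3141, 0.3326, 0.3533)
After 4 steps: (0.3141, 0.3326, 0.3533)
P(in position 1 after 4 steps) = 0.3141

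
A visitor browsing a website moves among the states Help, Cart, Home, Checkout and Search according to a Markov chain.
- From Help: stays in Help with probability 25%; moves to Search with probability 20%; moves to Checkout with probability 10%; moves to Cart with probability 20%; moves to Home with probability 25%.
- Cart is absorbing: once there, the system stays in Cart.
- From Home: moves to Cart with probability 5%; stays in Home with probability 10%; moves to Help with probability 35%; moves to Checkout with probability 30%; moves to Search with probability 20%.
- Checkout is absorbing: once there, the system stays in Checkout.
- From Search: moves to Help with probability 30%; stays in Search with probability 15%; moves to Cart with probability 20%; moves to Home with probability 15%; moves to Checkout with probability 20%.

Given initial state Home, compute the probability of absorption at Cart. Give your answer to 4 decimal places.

Let h(s) be the probability of absorption at Cart starting from transient state s. Then h(Cart) = 1 and h(Checkout) = 0. By first-step analysis:
h(Help) = 0.25·h(Help) + 0.2·1 + 0.25·h(Home) + 0.1·0 + 0.2·h(Search)
h(Home) = 0.35·h(Help) + 0.05·1 + 0.1·h(Home) + 0.3·0 + 0.2·h(Search)
h(Search) = 0.3·h(Help) + 0.2·1 + 0.15·h(Home) + 0.2·0 + 0.15·h(Search)
Solving: h(Help) = 0.5162, h(Home) = 0.3633, h(Search) = 0.4816.
Starting from Home, the probability is 0.3633.

0.3633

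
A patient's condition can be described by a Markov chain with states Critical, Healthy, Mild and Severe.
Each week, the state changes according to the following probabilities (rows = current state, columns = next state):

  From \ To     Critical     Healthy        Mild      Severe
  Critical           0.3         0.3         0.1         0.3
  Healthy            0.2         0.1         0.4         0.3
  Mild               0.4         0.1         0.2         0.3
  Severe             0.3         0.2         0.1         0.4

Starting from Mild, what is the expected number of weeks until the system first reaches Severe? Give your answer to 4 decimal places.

Let t(s) be the expected number of weeks to first reach Severe from state s, with t(Severe) = 0. Conditioning on the first week:
t(Critical) = 1 + 0.3·t(Critical) + 0.3·t(Healthy) + 0.1·t(Mild)
t(Healthy) = 1 + 0.2·t(Critical) + 0.1·t(Healthy) + 0.4·t(Mild)
t(Mild) = 1 + 0.4·t(Critical) + 0.1·t(Healthy) + 0.2·t(Mild)
Solving: t(Critical) = 3.3333, t(Healthy) = 3.3333, t(Mild) = 3.3333.
Expected weeks from Mild to Severe: 3.3333.

3.3333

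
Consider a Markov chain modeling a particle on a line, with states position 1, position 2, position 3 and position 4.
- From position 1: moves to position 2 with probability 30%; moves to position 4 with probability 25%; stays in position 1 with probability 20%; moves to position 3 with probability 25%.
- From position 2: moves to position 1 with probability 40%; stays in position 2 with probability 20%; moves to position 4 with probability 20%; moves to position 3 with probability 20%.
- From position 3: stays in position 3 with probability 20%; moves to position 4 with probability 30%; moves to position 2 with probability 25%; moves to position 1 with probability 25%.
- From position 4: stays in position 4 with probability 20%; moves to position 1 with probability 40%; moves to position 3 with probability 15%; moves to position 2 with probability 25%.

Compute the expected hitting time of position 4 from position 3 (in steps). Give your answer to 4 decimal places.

3.8287

Let t(s) be the expected number of steps to first reach position 4 from state s, with t(position 4) = 0. Conditioning on the first step:
t(position 1) = 1 + 0.2·t(position 1) + 0.3·t(position 2) + 0.25·t(position 3)
t(position 2) = 1 + 0.4·t(position 1) + 0.2·t(position 2) + 0.2·t(position 3)
t(position 3) = 1 + 0.25·t(position 1) + 0.25·t(position 2) + 0.2·t(position 3)
Solving: t(position 1) = 4.0297, t(position 2) = 4.2220, t(position 3) = 3.8287.
Expected steps from position 3 to position 4: 3.8287.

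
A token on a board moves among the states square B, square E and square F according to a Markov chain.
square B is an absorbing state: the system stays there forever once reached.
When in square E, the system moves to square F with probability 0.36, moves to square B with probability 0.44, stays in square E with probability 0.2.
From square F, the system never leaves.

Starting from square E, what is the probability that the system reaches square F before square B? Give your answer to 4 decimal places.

Let h(s) be the probability of absorption at square F starting from transient state s. Then h(square F) = 1 and h(square B) = 0. By first-step analysis:
h(square E) = 0.44·0 + 0.2·h(square E) + 0.36·1
Solving: h(square E) = 0.4500.
Starting from square E, the probability is 0.4500.

0.4500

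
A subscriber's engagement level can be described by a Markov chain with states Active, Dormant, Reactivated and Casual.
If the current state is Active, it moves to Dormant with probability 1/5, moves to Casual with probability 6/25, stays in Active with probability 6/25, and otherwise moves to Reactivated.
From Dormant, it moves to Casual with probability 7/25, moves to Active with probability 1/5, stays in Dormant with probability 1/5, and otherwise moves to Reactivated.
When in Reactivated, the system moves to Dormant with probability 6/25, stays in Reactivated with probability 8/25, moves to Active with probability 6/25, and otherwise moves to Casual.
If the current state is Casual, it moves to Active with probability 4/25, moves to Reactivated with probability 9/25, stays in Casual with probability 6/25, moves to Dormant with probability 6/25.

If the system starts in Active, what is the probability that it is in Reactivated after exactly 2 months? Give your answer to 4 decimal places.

Propagate the distribution vector 2 months from Active.
After 0 months: (1.0000, 0.0000, 0.0000, 0.0000)
After 1 month: (0.2400, 0.2000, 0.3200, 0.2400)
After 2 months: (0.2128, 0.2224, 0.3296, 0.2352)
P(in Reactivated after 2 months) = 0.3296

0.3296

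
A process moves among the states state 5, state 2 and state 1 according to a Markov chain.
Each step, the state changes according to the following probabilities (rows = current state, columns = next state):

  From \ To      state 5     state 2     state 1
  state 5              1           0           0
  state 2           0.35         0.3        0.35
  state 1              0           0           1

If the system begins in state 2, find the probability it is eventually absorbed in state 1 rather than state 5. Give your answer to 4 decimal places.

0.5000

Let h(s) be the probability of absorption at state 1 starting from transient state s. Then h(state 1) = 1 and h(state 5) = 0. By first-step analysis:
h(state 2) = 0.35·0 + 0.3·h(state 2) + 0.35·1
Solving: h(state 2) = 0.5000.
Starting from state 2, the probability is 0.5000.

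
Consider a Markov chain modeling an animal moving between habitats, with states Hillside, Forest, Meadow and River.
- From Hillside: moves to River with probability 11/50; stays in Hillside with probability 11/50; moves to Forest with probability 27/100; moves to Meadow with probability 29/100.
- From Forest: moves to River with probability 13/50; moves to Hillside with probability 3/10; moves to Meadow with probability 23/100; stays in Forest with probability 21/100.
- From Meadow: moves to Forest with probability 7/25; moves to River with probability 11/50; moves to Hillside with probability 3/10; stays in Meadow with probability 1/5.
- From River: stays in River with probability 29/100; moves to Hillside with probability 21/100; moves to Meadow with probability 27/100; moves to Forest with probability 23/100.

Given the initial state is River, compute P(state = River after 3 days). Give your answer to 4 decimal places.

Propagate the distribution vector 3 days from River.
After 0 days: (0.0000, 0.0000, 0.0000, 1.0000)
After 1 day: (0.2100, 0.2300, 0.2700, 0.2900)
After 2 days: (0.2571, 0.2473, 0.2461, 0.2495)
After 3 days: (0.2570, 0.2476, 0.2480, 0.2474)
P(in River after 3 days) = 0.2474

0.2474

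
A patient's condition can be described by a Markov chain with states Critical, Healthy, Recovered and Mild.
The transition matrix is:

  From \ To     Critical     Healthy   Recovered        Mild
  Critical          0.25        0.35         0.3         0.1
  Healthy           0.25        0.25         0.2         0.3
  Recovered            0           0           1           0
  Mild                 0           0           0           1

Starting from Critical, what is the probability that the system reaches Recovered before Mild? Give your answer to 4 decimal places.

0.6211

Let h(s) be the probability of absorption at Recovered starting from transient state s. Then h(Recovered) = 1 and h(Mild) = 0. By first-step analysis:
h(Critical) = 0.25·h(Critical) + 0.35·h(Healthy) + 0.3·1 + 0.1·0
h(Healthy) = 0.25·h(Critical) + 0.25·h(Healthy) + 0.2·1 + 0.3·0
Solving: h(Critical) = 0.6211, h(Healthy) = 0.4737.
Starting from Critical, the probability is 0.6211.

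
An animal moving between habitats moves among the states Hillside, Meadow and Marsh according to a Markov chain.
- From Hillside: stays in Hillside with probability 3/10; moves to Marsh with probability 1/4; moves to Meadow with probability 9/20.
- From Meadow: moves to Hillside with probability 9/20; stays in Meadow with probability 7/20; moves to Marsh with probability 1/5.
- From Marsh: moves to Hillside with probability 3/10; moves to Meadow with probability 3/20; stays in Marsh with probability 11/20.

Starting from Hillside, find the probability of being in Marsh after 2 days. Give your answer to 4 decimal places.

Sum over the intermediate state after 1 day:
P = P(Hillside→Hillside)·P(Hillside→Marsh) + P(Hillside→Meadow)·P(Meadow→Marsh) + P(Hillside→Marsh)·P(Marsh→Marsh)
  = 0.3×0.25 + 0.45×0.2 + 0.25×0.55
  = 0.0750 + 0.0900 + 0.1375 = 0.3025

0.3025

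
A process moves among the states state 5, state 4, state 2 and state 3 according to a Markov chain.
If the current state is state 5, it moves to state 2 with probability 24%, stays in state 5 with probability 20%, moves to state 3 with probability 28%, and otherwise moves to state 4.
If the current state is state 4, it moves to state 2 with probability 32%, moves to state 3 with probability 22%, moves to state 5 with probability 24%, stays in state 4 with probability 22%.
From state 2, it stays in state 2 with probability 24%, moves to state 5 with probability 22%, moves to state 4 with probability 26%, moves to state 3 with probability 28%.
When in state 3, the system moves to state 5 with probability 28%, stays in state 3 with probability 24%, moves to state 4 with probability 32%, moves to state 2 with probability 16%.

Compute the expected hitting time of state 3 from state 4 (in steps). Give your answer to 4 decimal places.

3.9952

Let t(s) be the expected number of steps to first reach state 3 from state s, with t(state 3) = 0. Conditioning on the first step:
t(state 5) = 1 + 0.2·t(state 5) + 0.28·t(state 4) + 0.24·t(state 2)
t(state 4) = 1 + 0.24·t(state 5) + 0.22·t(state 4) + 0.32·t(state 2)
t(state 2) = 1 + 0.22·t(state 5) + 0.26·t(state 4) + 0.24·t(state 2)
Solving: t(state 5) = 3.7815, t(state 4) = 3.9952, t(state 2) = 3.7772.
Expected steps from state 4 to state 3: 3.9952.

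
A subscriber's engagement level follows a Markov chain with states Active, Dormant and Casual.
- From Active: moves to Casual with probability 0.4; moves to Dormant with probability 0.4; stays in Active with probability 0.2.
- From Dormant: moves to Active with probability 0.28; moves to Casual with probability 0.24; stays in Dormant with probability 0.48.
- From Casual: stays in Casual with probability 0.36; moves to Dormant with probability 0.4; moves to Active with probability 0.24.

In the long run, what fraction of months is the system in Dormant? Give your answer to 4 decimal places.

Let the stationary distribution be π with π = πP and π_1 + π_2 + π_3 = 1.
π_1 = 0.2·π_1 + 0.28·π_2 + 0.24·π_3
π_2 = 0.4·π_1 + 0.48·π_2 + 0.4·π_3
Solving with the normalization constraint gives π = (0.2475, 0.4348, 0.3177).
So the stationary probability of Dormant is 0.4348.

0.4348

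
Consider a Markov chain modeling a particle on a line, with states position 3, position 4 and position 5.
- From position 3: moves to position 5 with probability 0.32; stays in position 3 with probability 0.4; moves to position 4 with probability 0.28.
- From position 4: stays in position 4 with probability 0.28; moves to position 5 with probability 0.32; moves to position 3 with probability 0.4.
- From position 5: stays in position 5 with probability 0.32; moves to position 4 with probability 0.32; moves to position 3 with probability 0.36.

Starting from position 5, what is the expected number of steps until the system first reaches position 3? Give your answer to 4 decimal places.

2.6860

Let t(s) be the expected number of steps to first reach position 3 from state s, with t(position 3) = 0. Conditioning on the first step:
t(position 4) = 1 + 0.28·t(position 4) + 0.32·t(position 5)
t(position 5) = 1 + 0.32·t(position 4) + 0.32·t(position 5)
Solving: t(position 4) = 2.5826, t(position 5) = 2.6860.
Expected steps from position 5 to position 3: 2.6860.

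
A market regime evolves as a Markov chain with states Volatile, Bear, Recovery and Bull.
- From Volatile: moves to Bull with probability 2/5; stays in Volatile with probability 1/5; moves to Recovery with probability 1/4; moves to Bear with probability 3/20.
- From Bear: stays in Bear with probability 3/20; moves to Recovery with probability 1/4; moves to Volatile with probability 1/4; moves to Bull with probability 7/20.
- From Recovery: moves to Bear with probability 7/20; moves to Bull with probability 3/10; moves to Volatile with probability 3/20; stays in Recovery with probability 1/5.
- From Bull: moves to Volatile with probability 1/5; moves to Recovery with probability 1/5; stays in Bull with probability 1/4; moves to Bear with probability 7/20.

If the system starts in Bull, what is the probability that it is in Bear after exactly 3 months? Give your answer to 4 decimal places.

Propagate the distribution vector 3 months from Bull.
After 0 months: (0.0000, 0.0000, 0.0000, 1.0000)
After 1 month: (0.2000, 0.3500, 0.2000, 0.2500)
After 2 months: (0.2075, 0.2400, 0.2275, 0.3250)
After 3 months: (0.2006, 0.2605, 0.2224, 0.3165)
P(in Bear after 3 months) = 0.2605

0.2605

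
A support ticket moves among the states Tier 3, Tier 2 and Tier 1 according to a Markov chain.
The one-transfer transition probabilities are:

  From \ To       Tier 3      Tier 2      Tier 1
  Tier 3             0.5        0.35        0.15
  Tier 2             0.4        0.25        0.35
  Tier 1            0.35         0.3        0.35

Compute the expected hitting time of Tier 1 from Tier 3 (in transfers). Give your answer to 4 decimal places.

4.6809

Let t(s) be the expected number of transfers to first reach Tier 1 from state s, with t(Tier 1) = 0. Conditioning on the first transfer:
t(Tier 3) = 1 + 0.5·t(Tier 3) + 0.35·t(Tier 2)
t(Tier 2) = 1 + 0.4·t(Tier 3) + 0.25·t(Tier 2)
Solving: t(Tier 3) = 4.6809, t(Tier 2) = 3.8298.
Expected transfers from Tier 3 to Tier 1: 4.6809.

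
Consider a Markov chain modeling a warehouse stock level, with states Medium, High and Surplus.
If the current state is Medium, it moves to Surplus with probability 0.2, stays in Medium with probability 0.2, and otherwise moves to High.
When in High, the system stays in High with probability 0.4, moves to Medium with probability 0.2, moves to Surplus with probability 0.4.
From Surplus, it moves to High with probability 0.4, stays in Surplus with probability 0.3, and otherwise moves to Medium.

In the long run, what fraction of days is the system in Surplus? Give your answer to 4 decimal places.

0.3214

Let the stationary distribution be π with π = πP and π_1 + π_2 + π_3 = 1.
π_1 = 0.2·π_1 + 0.2·π_2 + 0.3·π_3
π_2 = 0.6·π_1 + 0.4·π_2 + 0.4·π_3
Solving with the normalization constraint gives π = (0.2321, 0.4464, 0.3214).
So the stationary probability of Surplus is 0.3214.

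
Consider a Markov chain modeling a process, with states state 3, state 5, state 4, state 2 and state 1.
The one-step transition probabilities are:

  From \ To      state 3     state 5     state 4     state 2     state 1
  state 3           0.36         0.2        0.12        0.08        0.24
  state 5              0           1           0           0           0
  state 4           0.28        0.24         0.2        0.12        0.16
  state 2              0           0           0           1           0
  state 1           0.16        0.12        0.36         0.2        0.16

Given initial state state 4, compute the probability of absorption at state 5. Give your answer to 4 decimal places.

0.6264

Let h(s) be the probability of absorption at state 5 starting from transient state s. Then h(state 5) = 1 and h(state 2) = 0. By first-step analysis:
h(state 3) = 0.36·h(state 3) + 0.2·1 + 0.12·h(state 4) + 0.08·0 + 0.24·h(state 1)
h(state 4) = 0.28·h(state 3) + 0.24·1 + 0.2·h(state 4) + 0.12·0 + 0.16·h(state 1)
h(state 1) = 0.16·h(state 3) + 0.12·1 + 0.36·h(state 4) + 0.2·0 + 0.16·h(state 1)
Solving: h(state 3) = 0.6291, h(state 4) = 0.6264, h(state 1) = 0.5312.
Starting from state 4, the probability is 0.6264.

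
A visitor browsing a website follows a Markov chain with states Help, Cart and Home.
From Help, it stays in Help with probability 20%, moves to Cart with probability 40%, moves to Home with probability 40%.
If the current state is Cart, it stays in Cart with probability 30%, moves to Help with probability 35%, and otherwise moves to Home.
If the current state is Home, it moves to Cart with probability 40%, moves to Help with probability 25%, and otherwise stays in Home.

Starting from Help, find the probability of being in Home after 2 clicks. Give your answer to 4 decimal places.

0.3600

Sum over the intermediate state after 1 click:
P = P(Help→Help)·P(Help→Home) + P(Help→Cart)·P(Cart→Home) + P(Help→Home)·P(Home→Home)
  = 0.2×0.4 + 0.4×0.35 + 0.4×0.35
  = 0.0800 + 0.1400 + 0.1400 = 0.3600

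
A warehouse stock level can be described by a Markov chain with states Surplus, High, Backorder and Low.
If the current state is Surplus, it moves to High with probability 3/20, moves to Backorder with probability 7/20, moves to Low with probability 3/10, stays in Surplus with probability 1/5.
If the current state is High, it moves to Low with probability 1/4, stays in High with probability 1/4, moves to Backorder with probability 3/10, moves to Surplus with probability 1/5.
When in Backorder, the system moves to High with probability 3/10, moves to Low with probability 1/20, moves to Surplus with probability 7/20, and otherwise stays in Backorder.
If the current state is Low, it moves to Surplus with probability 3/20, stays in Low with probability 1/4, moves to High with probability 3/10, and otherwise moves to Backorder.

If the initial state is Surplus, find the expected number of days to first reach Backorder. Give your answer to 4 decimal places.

3.0713

Let t(s) be the expected number of days to first reach Backorder from state s, with t(Backorder) = 0. Conditioning on the first day:
t(Surplus) = 1 + 0.2·t(Surplus) + 0.15·t(High) + 0.3·t(Low)
t(High) = 1 + 0.2·t(Surplus) + 0.25·t(High) + 0.25·t(Low)
t(Low) = 1 + 0.15·t(Surplus) + 0.3·t(High) + 0.25·t(Low)
Solving: t(Surplus) = 3.0713, t(High) = 3.2326, t(Low) = 3.2406.
Expected days from Surplus to Backorder: 3.0713.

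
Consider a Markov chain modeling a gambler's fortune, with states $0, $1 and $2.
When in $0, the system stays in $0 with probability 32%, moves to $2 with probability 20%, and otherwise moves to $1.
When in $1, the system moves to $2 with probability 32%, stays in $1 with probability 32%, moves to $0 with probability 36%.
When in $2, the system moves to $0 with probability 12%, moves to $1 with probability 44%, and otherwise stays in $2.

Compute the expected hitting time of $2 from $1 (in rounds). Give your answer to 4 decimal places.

Let t(s) be the expected number of rounds to first reach $2 from state s, with t($2) = 0. Conditioning on the first round:
t($0) = 1 + 0.32·t($0) + 0.48·t($1)
t($1) = 1 + 0.36·t($0) + 0.32·t($1)
Solving: t($0) = 4.0055, t($1) = 3.5912.
Expected rounds from $1 to $2: 3.5912.

3.5912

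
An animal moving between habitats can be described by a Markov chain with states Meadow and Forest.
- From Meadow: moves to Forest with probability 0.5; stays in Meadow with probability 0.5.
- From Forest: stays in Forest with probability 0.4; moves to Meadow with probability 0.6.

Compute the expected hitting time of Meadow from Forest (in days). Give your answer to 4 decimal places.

Let t(s) be the expected number of days to first reach Meadow from state s, with t(Meadow) = 0. Conditioning on the first day:
t(Forest) = 1 + 0.4·t(Forest)
Solving: t(Forest) = 1.6667.
Expected days from Forest to Meadow: 1.6667.

1.6667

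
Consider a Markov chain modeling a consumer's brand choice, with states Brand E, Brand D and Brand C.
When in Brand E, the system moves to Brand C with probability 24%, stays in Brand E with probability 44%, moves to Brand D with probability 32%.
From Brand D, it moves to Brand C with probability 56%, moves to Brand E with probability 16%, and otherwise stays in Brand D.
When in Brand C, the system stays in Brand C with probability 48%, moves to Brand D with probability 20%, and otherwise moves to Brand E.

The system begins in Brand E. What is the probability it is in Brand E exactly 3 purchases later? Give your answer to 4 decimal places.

0.3140

Propagate the distribution vector 3 purchases from Brand E.
After 0 purchases: (1.0000, 0.0000, 0.0000)
After 1 purchase: (0.4400, 0.3200, 0.2400)
After 2 purchases: (0.3216, 0.2784, 0.4000)
After 3 purchases: (0.3140, 0.2609, 0.4251)
P(in Brand E after 3 purchases) = 0.3140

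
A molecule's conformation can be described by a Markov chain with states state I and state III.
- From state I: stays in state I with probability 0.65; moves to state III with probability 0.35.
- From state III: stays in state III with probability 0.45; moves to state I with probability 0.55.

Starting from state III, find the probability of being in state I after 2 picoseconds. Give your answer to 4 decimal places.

0.6050

Sum over the intermediate state after 1 picosecond:
P = P(state III→state I)·P(state I→state I) + P(state III→state III)·P(state III→state I)
  = 0.55×0.65 + 0.45×0.55
  = 0.3575 + 0.2475 = 0.6050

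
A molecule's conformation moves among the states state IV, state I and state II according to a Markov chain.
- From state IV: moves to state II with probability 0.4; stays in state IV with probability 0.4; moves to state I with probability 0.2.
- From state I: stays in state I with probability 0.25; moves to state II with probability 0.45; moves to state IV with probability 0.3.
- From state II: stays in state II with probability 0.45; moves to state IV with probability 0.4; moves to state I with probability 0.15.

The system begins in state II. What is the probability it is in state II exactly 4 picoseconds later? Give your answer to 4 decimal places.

Propagate the distribution vector 4 picoseconds from state II.
After 0 picoseconds: (0.0000, 0.0000, 1.0000)
After 1 picosecond: (0.4000, 0.1500, 0.4500)
After 2 picoseconds: (0.3850, 0.1850, 0.4300)
After 3 picoseconds: (0.3815, 0.1878, 0.4308)
After 4 picoseconds: (0.3812, 0.1879, 0.4309)
P(in state II after 4 picoseconds) = 0.4309

0.4309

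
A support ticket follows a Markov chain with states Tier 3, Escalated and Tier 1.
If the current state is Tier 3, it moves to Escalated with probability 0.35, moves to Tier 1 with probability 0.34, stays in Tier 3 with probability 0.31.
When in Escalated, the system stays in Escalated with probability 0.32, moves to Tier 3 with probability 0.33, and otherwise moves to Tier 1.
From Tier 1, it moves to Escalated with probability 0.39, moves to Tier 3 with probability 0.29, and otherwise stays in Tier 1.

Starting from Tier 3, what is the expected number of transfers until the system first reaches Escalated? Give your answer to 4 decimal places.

2.7523

Let t(s) be the expected number of transfers to first reach Escalated from state s, with t(Escalated) = 0. Conditioning on the first transfer:
t(Tier 3) = 1 + 0.31·t(Tier 3) + 0.34·t(Tier 1)
t(Tier 1) = 1 + 0.29·t(Tier 3) + 0.32·t(Tier 1)
Solving: t(Tier 3) = 2.7523, t(Tier 1) = 2.6444.
Expected transfers from Tier 3 to Escalated: 2.7523.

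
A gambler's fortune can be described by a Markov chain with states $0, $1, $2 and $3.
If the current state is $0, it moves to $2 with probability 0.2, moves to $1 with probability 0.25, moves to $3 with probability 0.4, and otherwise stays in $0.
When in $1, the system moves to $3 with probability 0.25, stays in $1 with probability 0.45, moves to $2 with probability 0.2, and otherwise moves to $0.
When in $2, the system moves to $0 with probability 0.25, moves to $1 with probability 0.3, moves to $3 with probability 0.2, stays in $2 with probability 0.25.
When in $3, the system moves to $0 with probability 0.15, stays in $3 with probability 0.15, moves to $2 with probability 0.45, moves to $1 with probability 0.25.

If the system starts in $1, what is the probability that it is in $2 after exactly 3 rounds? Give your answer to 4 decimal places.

0.2711

Propagate the distribution vector 3 rounds from $1.
After 0 rounds: (0.0000, 1.0000, 0.0000, 0.0000)
After 1 round: (0.1000, 0.4500, 0.2000, 0.2500)
After 2 rounds: (0.1475, 0.3500, 0.2725, 0.2300)
After 3 rounds: (0.1598, 0.3336, 0.2711, 0.2355)
P(in $2 after 3 rounds) = 0.2711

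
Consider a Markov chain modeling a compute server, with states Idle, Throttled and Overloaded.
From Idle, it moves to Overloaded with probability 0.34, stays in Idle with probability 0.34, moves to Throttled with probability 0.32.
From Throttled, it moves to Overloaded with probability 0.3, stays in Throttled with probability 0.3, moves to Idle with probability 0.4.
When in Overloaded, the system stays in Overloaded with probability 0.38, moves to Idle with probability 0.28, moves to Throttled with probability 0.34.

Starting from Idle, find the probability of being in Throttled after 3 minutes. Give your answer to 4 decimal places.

Propagate the distribution vector 3 minutes from Idle.
After 0 minutes: (1.0000, 0.0000, 0.0000)
After 1 minute: (0.3400, 0.3200, 0.3400)
After 2 minutes: (0.3388, 0.3204, 0.3408)
After 3 minutes: (0.3388, 0.3204, 0.3408)
P(in Throttled after 3 minutes) = 0.3204

0.3204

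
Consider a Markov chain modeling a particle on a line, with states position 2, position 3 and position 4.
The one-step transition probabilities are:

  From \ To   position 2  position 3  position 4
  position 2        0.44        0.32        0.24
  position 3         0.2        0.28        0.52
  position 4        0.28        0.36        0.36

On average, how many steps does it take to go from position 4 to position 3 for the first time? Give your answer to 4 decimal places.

Let t(s) be the expected number of steps to first reach position 3 from state s, with t(position 3) = 0. Conditioning on the first step:
t(position 2) = 1 + 0.44·t(position 2) + 0.24·t(position 4)
t(position 4) = 1 + 0.28·t(position 2) + 0.36·t(position 4)
Solving: t(position 2) = 3.0220, t(position 4) = 2.8846.
Expected steps from position 4 to position 3: 2.8846.

2.8846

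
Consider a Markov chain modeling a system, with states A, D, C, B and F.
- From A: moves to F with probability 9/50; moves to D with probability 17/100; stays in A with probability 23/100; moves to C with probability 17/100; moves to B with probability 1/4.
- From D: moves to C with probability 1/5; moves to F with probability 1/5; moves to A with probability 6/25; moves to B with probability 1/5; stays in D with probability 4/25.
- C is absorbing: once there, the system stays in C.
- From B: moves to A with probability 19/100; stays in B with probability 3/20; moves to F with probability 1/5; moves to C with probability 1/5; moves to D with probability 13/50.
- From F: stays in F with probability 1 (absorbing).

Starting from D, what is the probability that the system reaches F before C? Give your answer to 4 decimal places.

Let h(s) be the probability of absorption at F starting from transient state s. Then h(F) = 1 and h(C) = 0. By first-step analysis:
h(A) = 0.23·h(A) + 0.17·h(D) + 0.17·0 + 0.25·h(B) + 0.18·1
h(D) = 0.24·h(A) + 0.16·h(D) + 0.2·0 + 0.2·h(B) + 0.2·1
h(B) = 0.19·h(A) + 0.26·h(D) + 0.2·0 + 0.15·h(B) + 0.2·1
Solving: h(A) = 0.5080, h(D) = 0.5029, h(B) = 0.5027.
Starting from D, the probability is 0.5029.

0.5029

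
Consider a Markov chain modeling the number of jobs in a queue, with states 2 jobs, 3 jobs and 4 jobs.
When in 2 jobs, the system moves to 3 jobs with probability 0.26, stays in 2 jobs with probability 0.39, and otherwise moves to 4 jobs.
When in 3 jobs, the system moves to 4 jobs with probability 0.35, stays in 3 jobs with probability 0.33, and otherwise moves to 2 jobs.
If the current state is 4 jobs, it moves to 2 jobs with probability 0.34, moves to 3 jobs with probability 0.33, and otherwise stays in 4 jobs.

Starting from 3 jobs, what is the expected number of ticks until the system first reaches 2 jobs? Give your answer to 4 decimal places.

3.0594

Let t(s) be the expected number of ticks to first reach 2 jobs from state s, with t(2 jobs) = 0. Conditioning on the first tick:
t(3 jobs) = 1 + 0.33·t(3 jobs) + 0.35·t(4 jobs)
t(4 jobs) = 1 + 0.33·t(3 jobs) + 0.33·t(4 jobs)
Solving: t(3 jobs) = 3.0594, t(4 jobs) = 2.9994.
Expected ticks from 3 jobs to 2 jobs: 3.0594.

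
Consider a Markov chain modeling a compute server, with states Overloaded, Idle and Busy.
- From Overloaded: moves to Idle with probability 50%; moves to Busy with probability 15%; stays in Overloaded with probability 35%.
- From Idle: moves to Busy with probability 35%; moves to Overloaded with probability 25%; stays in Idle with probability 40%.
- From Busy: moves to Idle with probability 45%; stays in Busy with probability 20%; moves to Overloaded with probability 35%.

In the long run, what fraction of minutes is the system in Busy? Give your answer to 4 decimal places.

0.2512

Let the stationary distribution be π with π = πP and π_1 + π_2 + π_3 = 1.
π_1 = 0.35·π_1 + 0.25·π_2 + 0.35·π_3
π_2 = 0.5·π_1 + 0.4·π_2 + 0.45·π_3
Solving with the normalization constraint gives π = (0.3057, 0.4431, 0.2512).
So the stationary probability of Busy is 0.2512.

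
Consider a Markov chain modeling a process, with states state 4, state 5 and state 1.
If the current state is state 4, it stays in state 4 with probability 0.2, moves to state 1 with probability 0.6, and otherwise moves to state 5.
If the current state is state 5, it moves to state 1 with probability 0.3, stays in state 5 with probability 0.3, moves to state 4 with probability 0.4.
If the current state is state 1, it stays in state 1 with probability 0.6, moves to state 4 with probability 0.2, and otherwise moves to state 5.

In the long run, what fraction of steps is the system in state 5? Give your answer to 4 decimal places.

0.2222

Let the stationary distribution be π with π = πP and π_1 + π_2 + π_3 = 1.
π_1 = 0.2·π_1 + 0.4·π_2 + 0.2·π_3
π_2 = 0.2·π_1 + 0.3·π_2 + 0.2·π_3
Solving with the normalization constraint gives π = (0.2444, 0.2222, 0.5333).
So the stationary probability of state 5 is 0.2222.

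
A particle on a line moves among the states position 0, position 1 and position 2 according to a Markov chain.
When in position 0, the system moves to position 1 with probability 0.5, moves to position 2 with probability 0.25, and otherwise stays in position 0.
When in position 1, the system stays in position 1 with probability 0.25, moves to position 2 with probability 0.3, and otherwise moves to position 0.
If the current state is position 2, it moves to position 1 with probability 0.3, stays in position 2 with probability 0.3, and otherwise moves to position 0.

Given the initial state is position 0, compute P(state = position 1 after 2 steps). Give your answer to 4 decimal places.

Sum over the intermediate state after 1 step:
P = P(position 0→position 0)·P(position 0→position 1) + P(position 0→position 1)·P(position 1→position 1) + P(position 0→position 2)·P(position 2→position 1)
  = 0.25×0.5 + 0.5×0.25 + 0.25×0.3
  = 0.1250 + 0.1250 + 0.0750 = 0.3250

0.3250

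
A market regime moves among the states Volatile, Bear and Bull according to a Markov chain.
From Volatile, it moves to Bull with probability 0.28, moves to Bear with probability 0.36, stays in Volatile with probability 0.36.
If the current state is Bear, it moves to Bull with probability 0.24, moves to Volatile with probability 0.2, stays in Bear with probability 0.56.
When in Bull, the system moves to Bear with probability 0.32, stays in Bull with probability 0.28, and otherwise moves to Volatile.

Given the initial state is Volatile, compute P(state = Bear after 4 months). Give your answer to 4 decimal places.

Propagate the distribution vector 4 months from Volatile.
After 0 months: (1.0000, 0.0000, 0.0000)
After 1 month: (0.3600, 0.3600, 0.2800)
After 2 months: (0.3136, 0.4208, 0.2656)
After 3 months: (0.3033, 0.4335, 0.2632)
After 4 months: (0.3012, 0.4362, 0.2627)
P(in Bear after 4 months) = 0.4362

0.4362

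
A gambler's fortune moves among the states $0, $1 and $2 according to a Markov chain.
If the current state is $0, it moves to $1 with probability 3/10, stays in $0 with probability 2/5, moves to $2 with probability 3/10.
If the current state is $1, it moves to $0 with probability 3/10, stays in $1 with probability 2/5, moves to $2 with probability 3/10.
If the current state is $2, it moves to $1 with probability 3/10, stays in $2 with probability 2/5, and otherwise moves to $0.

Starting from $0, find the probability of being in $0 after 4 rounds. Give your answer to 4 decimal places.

0.3334

Propagate the distribution vector 4 rounds from $0.
After 0 rounds: (1.0000, 0.0000, 0.0000)
After 1 round: (0.4000, 0.3000, 0.3000)
After 2 rounds: (0.3400, 0.3300, 0.3300)
After 3 rounds: (0.3340, 0.3330, 0.3330)
After 4 rounds: (0.3334, 0.3333, 0.3333)
P(in $0 after 4 rounds) = 0.3334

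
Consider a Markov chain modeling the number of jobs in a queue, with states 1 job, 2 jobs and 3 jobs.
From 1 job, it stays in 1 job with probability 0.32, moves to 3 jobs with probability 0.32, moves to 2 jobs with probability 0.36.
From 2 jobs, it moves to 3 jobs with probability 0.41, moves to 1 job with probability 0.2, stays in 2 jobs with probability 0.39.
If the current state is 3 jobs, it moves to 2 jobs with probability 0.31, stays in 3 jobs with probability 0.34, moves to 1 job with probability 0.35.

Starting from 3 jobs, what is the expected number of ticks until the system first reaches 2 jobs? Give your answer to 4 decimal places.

3.0582

Let t(s) be the expected number of ticks to first reach 2 jobs from state s, with t(2 jobs) = 0. Conditioning on the first tick:
t(1 job) = 1 + 0.32·t(1 job) + 0.32·t(3 jobs)
t(3 jobs) = 1 + 0.35·t(1 job) + 0.34·t(3 jobs)
Solving: t(1 job) = 2.9097, t(3 jobs) = 3.0582.
Expected ticks from 3 jobs to 2 jobs: 3.0582.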